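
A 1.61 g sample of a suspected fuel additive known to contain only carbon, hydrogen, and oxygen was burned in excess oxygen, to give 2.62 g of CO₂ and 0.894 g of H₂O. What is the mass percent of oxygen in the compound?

49.4%

mol C = 2.62 g CO₂ ÷ 44.009 g/mol = 0.05953 mol
mol H = 2 × 0.894 g H₂O ÷ 18.015 g/mol = 0.09925 mol
mass O = 1.61 − (0.7151 + 0.1000) = 0.7949 g → mol O = 0.7949 ÷ 15.999 = 0.04968 mol
mass % O = 0.7949 g ÷ 1.61 g × 100%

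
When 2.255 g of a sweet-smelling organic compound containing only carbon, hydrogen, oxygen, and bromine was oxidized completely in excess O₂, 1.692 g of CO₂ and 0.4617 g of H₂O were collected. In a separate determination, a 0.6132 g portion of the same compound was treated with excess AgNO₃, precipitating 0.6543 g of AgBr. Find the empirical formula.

C6H8Br2O7

mol C = 1.692 g CO₂ ÷ 44.009 g/mol = 0.038447 mol
mol H = 2 × 0.4617 g H₂O ÷ 18.015 g/mol = 0.051257 mol
From the AgBr data: mol Br per gram of compound = (0.6543 ÷ 187.772) ÷ 0.6132 = 0.0056826 mol/g, so in the 2.255 g combustion sample mol Br = 0.012814 mol
mass O = 2.255 − (0.46178 + 0.051667 + 1.0239) = 0.71765 g → mol O = 0.71765 ÷ 15.999 = 0.044856 mol
Divide by the smallest (0.012814 mol): C 3.000, H 4.000, Br 1.000, O 3.500
Multiplying each by 2 gives whole numbers: C 6.00, H 8.00, Br 2.00, O 7.00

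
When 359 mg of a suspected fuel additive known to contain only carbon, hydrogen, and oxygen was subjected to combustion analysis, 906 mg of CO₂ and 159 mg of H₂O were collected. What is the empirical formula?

mol C = 0.906 g CO₂ ÷ 44.009 g/mol = 0.02059 mol
mol H = 2 × 0.159 g H₂O ÷ 18.015 g/mol = 0.01765 mol
mass O = 0.359 − (0.2473 + 0.01779) = 0.09394 g → mol O = 0.09394 ÷ 15.999 = 0.005872 mol
Divide by the smallest (0.005872 mol): C 3.506, H 3.006, O 1.000
Multiplying each by 2 gives whole numbers: C 7.01, H 6.01, O 2.00

C7H6O2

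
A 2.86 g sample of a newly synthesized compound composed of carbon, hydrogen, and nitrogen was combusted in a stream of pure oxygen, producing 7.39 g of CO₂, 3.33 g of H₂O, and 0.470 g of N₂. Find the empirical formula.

mol C = 7.39 g CO₂ ÷ 44.009 g/mol = 0.1679 mol
mol H = 2 × 3.33 g H₂O ÷ 18.015 g/mol = 0.3697 mol
mol N = 2 × 0.470 g N₂ ÷ 28.014 g/mol = 0.03355 mol
Divide by the smallest (0.03355 mol): C 5.004, H 11.018, N 1.000

C5H11N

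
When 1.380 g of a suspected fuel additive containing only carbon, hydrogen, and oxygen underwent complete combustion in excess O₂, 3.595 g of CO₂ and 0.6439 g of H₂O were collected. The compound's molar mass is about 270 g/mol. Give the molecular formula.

mol C = 3.595 g CO₂ ÷ 44.009 g/mol = 0.081688 mol
mol H = 2 × 0.6439 g H₂O ÷ 18.015 g/mol = 0.071485 mol
mass O = 1.380 − (0.98115 + 0.072057) = 0.32679 g → mol O = 0.32679 ÷ 15.999 = 0.020426 mol
Divide by the smallest (0.020426 mol): C 3.999, H 3.500, O 1.000
Multiplying each by 2 gives whole numbers: C 8.00, H 7.00, O 2.00
Empirical formula: C8H7O2
Empirical-formula mass = 135.14 g/mol; 270 ÷ 135.14 ≈ 2, so the molecular formula is C16H14O4.

C16H14O4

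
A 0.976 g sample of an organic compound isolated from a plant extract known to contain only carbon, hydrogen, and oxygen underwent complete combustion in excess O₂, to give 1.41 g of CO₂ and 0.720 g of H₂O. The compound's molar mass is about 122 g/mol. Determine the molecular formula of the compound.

C4H10O4

mol C = 1.41 g CO₂ ÷ 44.009 g/mol = 0.03204 mol
mol H = 2 × 0.720 g H₂O ÷ 18.015 g/mol = 0.07993 mol
mass O = 0.976 − (0.3848 + 0.08057) = 0.5106 g → mol O = 0.5106 ÷ 15.999 = 0.03191 mol
Divide by the smallest (0.03191 mol): C 1.004, H 2.505, O 1.000
Multiplying each by 2 gives whole numbers: C 2.01, H 5.01, O 2.00
Empirical formula: C2H5O2
Empirical-formula mass = 61.06 g/mol; 122 ÷ 61.06 ≈ 2, so the molecular formula is C4H10O4.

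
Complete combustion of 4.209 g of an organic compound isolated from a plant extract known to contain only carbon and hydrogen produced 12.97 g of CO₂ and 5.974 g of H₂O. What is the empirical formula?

C4H9

mol C = 12.97 g CO₂ ÷ 44.009 g/mol = 0.29471 mol
mol H = 2 × 5.974 g H₂O ÷ 18.015 g/mol = 0.66323 mol
Divide by the smallest (0.29471 mol): C 1.000, H 2.250
Multiplying each by 4 gives whole numbers: C 4.00, H 9.00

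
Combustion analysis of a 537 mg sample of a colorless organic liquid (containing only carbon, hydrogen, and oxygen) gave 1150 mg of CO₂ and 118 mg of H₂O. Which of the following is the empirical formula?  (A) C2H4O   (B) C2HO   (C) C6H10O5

mol C = 1.15 g CO₂ ÷ 44.009 g/mol = 0.02613 mol
mol H = 2 × 0.118 g H₂O ÷ 18.015 g/mol = 0.01310 mol
mass O = 0.537 − (0.3139 + 0.01320) = 0.2099 g → mol O = 0.2099 ÷ 15.999 = 0.01312 mol
Divide by the smallest (0.01310 mol): C 1.995, H 1.000, O 1.002

(B) C2HO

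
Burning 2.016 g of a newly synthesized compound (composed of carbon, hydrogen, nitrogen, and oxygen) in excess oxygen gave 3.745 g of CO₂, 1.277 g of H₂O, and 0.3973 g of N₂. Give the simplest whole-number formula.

mol C = 3.745 g CO₂ ÷ 44.009 g/mol = 0.085096 mol
mol H = 2 × 1.277 g H₂O ÷ 18.015 g/mol = 0.14177 mol
mol N = 2 × 0.3973 g N₂ ÷ 28.014 g/mol = 0.028364 mol
mass O = 2.016 − (1.0221 + 0.14290 + 0.39730) = 0.45370 g → mol O = 0.45370 ÷ 15.999 = 0.028358 mol
Divide by the smallest (0.028358 mol): C 3.001, H 4.999, N 1.000, O 1.000

C3H5NO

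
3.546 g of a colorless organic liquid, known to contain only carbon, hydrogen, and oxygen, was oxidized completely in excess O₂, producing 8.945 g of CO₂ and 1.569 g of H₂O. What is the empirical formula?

C7H6O2

mol C = 8.945 g CO₂ ÷ 44.009 g/mol = 0.20325 mol
mol H = 2 × 1.569 g H₂O ÷ 18.015 g/mol = 0.17419 mol
mass O = 3.546 − (2.4413 + 0.17558) = 0.92914 g → mol O = 0.92914 ÷ 15.999 = 0.058075 mol
Divide by the smallest (0.058075 mol): C 3.500, H 2.999, O 1.000
Multiplying each by 2 gives whole numbers: C 7.00, H 6.00, O 2.00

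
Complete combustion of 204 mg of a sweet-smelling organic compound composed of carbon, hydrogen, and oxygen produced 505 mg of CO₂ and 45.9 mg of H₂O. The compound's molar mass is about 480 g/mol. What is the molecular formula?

mol C = 0.505 g CO₂ ÷ 44.009 g/mol = 0.01147 mol
mol H = 2 × 0.0459 g H₂O ÷ 18.015 g/mol = 0.005096 mol
mass O = 0.204 − (0.1378 + 0.005137) = 0.06104 g → mol O = 0.06104 ÷ 15.999 = 0.003815 mol
Divide by the smallest (0.003815 mol): C 3.008, H 1.336, O 1.000
Multiplying each by 3 gives whole numbers: C 9.02, H 4.01, O 3.00
Empirical formula: C9H4O3
Empirical-formula mass = 160.13 g/mol; 480 ÷ 160.13 ≈ 3, so the molecular formula is C27H12O9.

C27H12O9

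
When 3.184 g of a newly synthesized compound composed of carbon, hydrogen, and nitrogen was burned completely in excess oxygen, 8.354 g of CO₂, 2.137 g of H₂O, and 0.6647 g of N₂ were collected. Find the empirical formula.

C4H5N

mol C = 8.354 g CO₂ ÷ 44.009 g/mol = 0.18982 mol
mol H = 2 × 2.137 g H₂O ÷ 18.015 g/mol = 0.23725 mol
mol N = 2 × 0.6647 g N₂ ÷ 28.014 g/mol = 0.047455 mol
Divide by the smallest (0.047455 mol): C 4.000, H 4.999, N 1.000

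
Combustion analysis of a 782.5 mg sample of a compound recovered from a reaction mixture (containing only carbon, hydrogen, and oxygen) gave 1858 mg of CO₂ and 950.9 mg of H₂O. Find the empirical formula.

mol C = 1.858 g CO₂ ÷ 44.009 g/mol = 0.042219 mol
mol H = 2 × 0.9509 g H₂O ÷ 18.015 g/mol = 0.10557 mol
mass O = 0.7825 − (0.50709 + 0.10641) = 0.16900 g → mol O = 0.16900 ÷ 15.999 = 0.010563 mol
Divide by the smallest (0.010563 mol): C 3.997, H 9.994, O 1.000

C4H10O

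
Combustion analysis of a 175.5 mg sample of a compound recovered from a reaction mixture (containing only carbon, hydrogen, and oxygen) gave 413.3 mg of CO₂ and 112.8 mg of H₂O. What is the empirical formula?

C3H4O

mol C = 0.4133 g CO₂ ÷ 44.009 g/mol = 0.0093913 mol
mol H = 2 × 0.1128 g H₂O ÷ 18.015 g/mol = 0.012523 mol
mass O = 0.1755 − (0.11280 + 0.012623) = 0.050078 g → mol O = 0.050078 ÷ 15.999 = 0.0031301 mol
Divide by the smallest (0.0031301 mol): C 3.000, H 4.001, O 1.000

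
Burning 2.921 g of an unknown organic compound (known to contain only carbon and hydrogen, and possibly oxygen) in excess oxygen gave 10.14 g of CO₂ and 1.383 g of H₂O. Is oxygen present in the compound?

mol C = 10.14 g CO₂ ÷ 44.009 g/mol = 0.23041 mol
mol H = 2 × 1.383 g H₂O ÷ 18.015 g/mol = 0.15354 mol
C and H together account for 2.9222 g — essentially the entire 2.921 g sample — so the compound contains no oxygen.

no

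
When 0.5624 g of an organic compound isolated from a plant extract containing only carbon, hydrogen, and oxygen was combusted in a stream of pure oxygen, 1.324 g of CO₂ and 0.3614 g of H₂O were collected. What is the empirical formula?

C3H4O

mol C = 1.324 g CO₂ ÷ 44.009 g/mol = 0.030085 mol
mol H = 2 × 0.3614 g H₂O ÷ 18.015 g/mol = 0.040122 mol
mass O = 0.5624 − (0.36135 + 0.040443) = 0.16061 g → mol O = 0.16061 ÷ 15.999 = 0.010039 mol
Divide by the smallest (0.010039 mol): C 2.997, H 3.997, O 1.000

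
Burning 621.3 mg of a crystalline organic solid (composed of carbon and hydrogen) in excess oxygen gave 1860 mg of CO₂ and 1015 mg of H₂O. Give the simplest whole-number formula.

C3H8

mol C = 1.860 g CO₂ ÷ 44.009 g/mol = 0.042264 mol
mol H = 2 × 1.015 g H₂O ÷ 18.015 g/mol = 0.11268 mol
Divide by the smallest (0.042264 mol): C 1.000, H 2.666
Multiplying each by 3 gives whole numbers: C 3.00, H 8.00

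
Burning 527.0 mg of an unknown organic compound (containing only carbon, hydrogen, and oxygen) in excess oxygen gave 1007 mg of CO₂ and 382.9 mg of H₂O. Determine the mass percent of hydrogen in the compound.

8.13%

mol C = 1.007 g CO₂ ÷ 44.009 g/mol = 0.022882 mol
mol H = 2 × 0.3829 g H₂O ÷ 18.015 g/mol = 0.042509 mol
mass O = 0.5270 − (0.27483 + 0.042849) = 0.20932 g → mol O = 0.20932 ÷ 15.999 = 0.013083 mol
mass % H = 0.042849 g ÷ 0.5270 g × 100%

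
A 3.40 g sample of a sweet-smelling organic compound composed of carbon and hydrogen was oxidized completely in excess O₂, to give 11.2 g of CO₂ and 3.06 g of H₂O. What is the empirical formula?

mol C = 11.2 g CO₂ ÷ 44.009 g/mol = 0.2545 mol
mol H = 2 × 3.06 g H₂O ÷ 18.015 g/mol = 0.3397 mol
Divide by the smallest (0.2545 mol): C 1.000, H 1.335
Multiplying each by 3 gives whole numbers: C 3.00, H 4.00

C3H4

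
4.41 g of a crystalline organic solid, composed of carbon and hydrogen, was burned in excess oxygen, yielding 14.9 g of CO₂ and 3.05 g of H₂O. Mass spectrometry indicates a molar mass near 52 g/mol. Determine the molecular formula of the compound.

C4H4

mol C = 14.9 g CO₂ ÷ 44.009 g/mol = 0.3386 mol
mol H = 2 × 3.05 g H₂O ÷ 18.015 g/mol = 0.3386 mol
Divide by the smallest (0.3386 mol): C 1.000, H 1.000
Empirical formula: CH
Empirical-formula mass = 13.02 g/mol; 52 ÷ 13.02 ≈ 4, so the molecular formula is C4H4.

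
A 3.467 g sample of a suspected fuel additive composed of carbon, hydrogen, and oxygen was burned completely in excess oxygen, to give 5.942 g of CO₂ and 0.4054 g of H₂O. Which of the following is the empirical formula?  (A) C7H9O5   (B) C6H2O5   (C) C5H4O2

(B) C6H2O5

mol C = 5.942 g CO₂ ÷ 44.009 g/mol = 0.13502 mol
mol H = 2 × 0.4054 g H₂O ÷ 18.015 g/mol = 0.045007 mol
mass O = 3.467 − (1.6217 + 0.045367) = 1.7999 g → mol O = 1.7999 ÷ 15.999 = 0.11250 mol
Divide by the smallest (0.045007 mol): C 3.000, H 1.000, O 2.500
Multiplying each by 2 gives whole numbers: C 6.00, H 2.00, O 5.00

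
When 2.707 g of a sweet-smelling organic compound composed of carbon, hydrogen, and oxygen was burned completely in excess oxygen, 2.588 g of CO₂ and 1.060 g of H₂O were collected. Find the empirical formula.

mol C = 2.588 g CO₂ ÷ 44.009 g/mol = 0.058806 mol
mol H = 2 × 1.060 g H₂O ÷ 18.015 g/mol = 0.11768 mol
mass O = 2.707 − (0.70632 + 0.11862) = 1.8821 g → mol O = 1.8821 ÷ 15.999 = 0.11764 mol
Divide by the smallest (0.058806 mol): C 1.000, H 2.001, O 2.000

CH2O2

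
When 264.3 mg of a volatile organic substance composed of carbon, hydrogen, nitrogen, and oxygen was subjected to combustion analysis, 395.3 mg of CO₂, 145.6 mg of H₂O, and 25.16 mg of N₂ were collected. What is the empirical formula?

mol C = 0.3953 g CO₂ ÷ 44.009 g/mol = 0.0089823 mol
mol H = 2 × 0.1456 g H₂O ÷ 18.015 g/mol = 0.016164 mol
mol N = 2 × 0.02516 g N₂ ÷ 28.014 g/mol = 0.0017962 mol
mass O = 0.2643 − (0.10789 + 0.016294 + 0.025160) = 0.11496 g → mol O = 0.11496 ÷ 15.999 = 0.0071855 mol
Divide by the smallest (0.0017962 mol): C 5.001, H 8.999, N 1.000, O 4.000

C5H9NO4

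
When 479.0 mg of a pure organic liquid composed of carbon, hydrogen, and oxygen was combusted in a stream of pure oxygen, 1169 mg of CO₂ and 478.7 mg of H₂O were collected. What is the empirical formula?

C4H8O

mol C = 1.169 g CO₂ ÷ 44.009 g/mol = 0.026563 mol
mol H = 2 × 0.4787 g H₂O ÷ 18.015 g/mol = 0.053145 mol
mass O = 0.4790 − (0.31905 + 0.053570) = 0.10639 g → mol O = 0.10639 ÷ 15.999 = 0.0066495 mol
Divide by the smallest (0.0066495 mol): C 3.995, H 7.992, O 1.000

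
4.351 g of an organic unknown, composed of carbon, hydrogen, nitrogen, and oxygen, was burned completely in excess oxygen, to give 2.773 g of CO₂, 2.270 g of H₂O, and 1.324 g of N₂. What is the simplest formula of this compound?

mol C = 2.773 g CO₂ ÷ 44.009 g/mol = 0.063010 mol
mol H = 2 × 2.270 g H₂O ÷ 18.015 g/mol = 0.25201 mol
mol N = 2 × 1.324 g N₂ ÷ 28.014 g/mol = 0.094524 mol
mass O = 4.351 − (0.75681 + 0.25403 + 1.3240) = 2.0162 g → mol O = 2.0162 ÷ 15.999 = 0.12602 mol
Divide by the smallest (0.063010 mol): C 1.000, H 4.000, N 1.500, O 2.000
Multiplying each by 2 gives whole numbers: C 2.00, H 8.00, N 3.00, O 4.00

C2H8N3O4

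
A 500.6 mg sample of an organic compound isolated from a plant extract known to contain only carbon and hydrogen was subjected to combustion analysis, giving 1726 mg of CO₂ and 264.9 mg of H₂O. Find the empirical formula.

mol C = 1.726 g CO₂ ÷ 44.009 g/mol = 0.039219 mol
mol H = 2 × 0.2649 g H₂O ÷ 18.015 g/mol = 0.029409 mol
Divide by the smallest (0.029409 mol): C 1.334, H 1.000
Multiplying each by 3 gives whole numbers: C 4.00, H 3.00

C4H3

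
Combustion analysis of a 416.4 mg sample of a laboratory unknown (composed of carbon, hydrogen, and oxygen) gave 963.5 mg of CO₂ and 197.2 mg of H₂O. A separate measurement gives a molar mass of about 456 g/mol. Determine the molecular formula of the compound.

C24H24O9

mol C = 0.9635 g CO₂ ÷ 44.009 g/mol = 0.021893 mol
mol H = 2 × 0.1972 g H₂O ÷ 18.015 g/mol = 0.021893 mol
mass O = 0.4164 − (0.26296 + 0.022068) = 0.13137 g → mol O = 0.13137 ÷ 15.999 = 0.0082113 mol
Divide by the smallest (0.0082113 mol): C 2.666, H 2.666, O 1.000
Multiplying each by 3 gives whole numbers: C 8.00, H 8.00, O 3.00
Empirical formula: C8H8O3
Empirical-formula mass = 152.15 g/mol; 456 ÷ 152.15 ≈ 3, so the molecular formula is C24H24O9.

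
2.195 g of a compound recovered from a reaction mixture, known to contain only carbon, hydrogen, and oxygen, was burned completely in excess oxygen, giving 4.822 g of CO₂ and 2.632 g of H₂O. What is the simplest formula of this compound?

C3H8O

mol C = 4.822 g CO₂ ÷ 44.009 g/mol = 0.10957 mol
mol H = 2 × 2.632 g H₂O ÷ 18.015 g/mol = 0.29220 mol
mass O = 2.195 − (1.3160 + 0.29454) = 0.58443 g → mol O = 0.58443 ÷ 15.999 = 0.036529 mol
Divide by the smallest (0.036529 mol): C 2.999, H 7.999, O 1.000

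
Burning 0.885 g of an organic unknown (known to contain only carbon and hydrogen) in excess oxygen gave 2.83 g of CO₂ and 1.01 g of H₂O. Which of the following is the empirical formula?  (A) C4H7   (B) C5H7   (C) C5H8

(A) C4H7

mol C = 2.83 g CO₂ ÷ 44.009 g/mol = 0.06431 mol
mol H = 2 × 1.01 g H₂O ÷ 18.015 g/mol = 0.1121 mol
Divide by the smallest (0.06431 mol): C 1.000, H 1.744
Multiplying each by 4 gives whole numbers: C 4.00, H 6.97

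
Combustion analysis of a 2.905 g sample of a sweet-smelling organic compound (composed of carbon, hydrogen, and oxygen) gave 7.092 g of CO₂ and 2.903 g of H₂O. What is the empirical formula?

C4H8O

mol C = 7.092 g CO₂ ÷ 44.009 g/mol = 0.16115 mol
mol H = 2 × 2.903 g H₂O ÷ 18.015 g/mol = 0.32229 mol
mass O = 2.905 − (1.9356 + 0.32487) = 0.64458 g → mol O = 0.64458 ÷ 15.999 = 0.040289 mol
Divide by the smallest (0.040289 mol): C 4.000, H 7.999, O 1.000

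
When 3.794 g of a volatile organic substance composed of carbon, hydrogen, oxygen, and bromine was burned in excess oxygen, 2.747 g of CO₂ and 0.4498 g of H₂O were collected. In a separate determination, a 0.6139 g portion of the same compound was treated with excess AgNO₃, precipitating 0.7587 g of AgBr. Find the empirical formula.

mol C = 2.747 g CO₂ ÷ 44.009 g/mol = 0.062419 mol
mol H = 2 × 0.4498 g H₂O ÷ 18.015 g/mol = 0.049936 mol
From the AgBr data: mol Br per gram of compound = (0.7587 ÷ 187.772) ÷ 0.6139 = 0.0065818 mol/g, so in the 3.794 g combustion sample mol Br = 0.024971 mol
mass O = 3.794 − (0.74972 + 0.050336 + 1.9953) = 0.99865 g → mol O = 0.99865 ÷ 15.999 = 0.062420 mol
Divide by the smallest (0.024971 mol): C 2.500, H 2.000, Br 1.000, O 2.500
Multiplying each by 2 gives whole numbers: C 5.00, H 4.00, Br 2.00, O 5.00

C5H4Br2O5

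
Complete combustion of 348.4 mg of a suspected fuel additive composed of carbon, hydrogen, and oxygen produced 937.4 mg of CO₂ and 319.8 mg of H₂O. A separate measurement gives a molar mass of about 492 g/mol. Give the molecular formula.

mol C = 0.9374 g CO₂ ÷ 44.009 g/mol = 0.021300 mol
mol H = 2 × 0.3198 g H₂O ÷ 18.015 g/mol = 0.035504 mol
mass O = 0.3484 − (0.25584 + 0.035788) = 0.056776 g → mol O = 0.056776 ÷ 15.999 = 0.0035487 mol
Divide by the smallest (0.0035487 mol): C 6.002, H 10.005, O 1.000
Empirical formula: C6H10O
Empirical-formula mass = 98.15 g/mol; 492 ÷ 98.15 ≈ 5, so the molecular formula is C30H50O5.

C30H50O5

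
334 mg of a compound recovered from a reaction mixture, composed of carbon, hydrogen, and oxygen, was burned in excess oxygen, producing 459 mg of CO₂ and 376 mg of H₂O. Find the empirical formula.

mol C = 0.459 g CO₂ ÷ 44.009 g/mol = 0.01043 mol
mol H = 2 × 0.376 g H₂O ÷ 18.015 g/mol = 0.04174 mol
mass O = 0.334 − (0.1253 + 0.04208) = 0.1667 g → mol O = 0.1667 ÷ 15.999 = 0.01042 mol
Divide by the smallest (0.01042 mol): C 1.001, H 4.007, O 1.000

CH4O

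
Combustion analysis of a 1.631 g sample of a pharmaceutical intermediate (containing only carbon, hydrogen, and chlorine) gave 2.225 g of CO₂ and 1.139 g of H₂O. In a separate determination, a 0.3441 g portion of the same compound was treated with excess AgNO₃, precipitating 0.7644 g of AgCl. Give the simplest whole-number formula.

mol C = 2.225 g CO₂ ÷ 44.009 g/mol = 0.050558 mol
mol H = 2 × 1.139 g H₂O ÷ 18.015 g/mol = 0.12645 mol
From the AgCl data: mol Cl per gram of compound = (0.7644 ÷ 143.318) ÷ 0.3441 = 0.015500 mol/g, so in the 1.631 g combustion sample mol Cl = 0.025281 mol
Divide by the smallest (0.025281 mol): C 2.000, H 5.002, Cl 1.000

C2H5Cl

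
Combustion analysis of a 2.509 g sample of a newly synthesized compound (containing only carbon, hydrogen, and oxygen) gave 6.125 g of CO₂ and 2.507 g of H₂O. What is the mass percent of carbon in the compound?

66.63%

mol C = 6.125 g CO₂ ÷ 44.009 g/mol = 0.13918 mol
mol H = 2 × 2.507 g H₂O ÷ 18.015 g/mol = 0.27832 mol
mass O = 2.509 − (1.6716 + 0.28055) = 0.55681 g → mol O = 0.55681 ÷ 15.999 = 0.034803 mol
mass % C = 1.6716 g ÷ 2.509 g × 100%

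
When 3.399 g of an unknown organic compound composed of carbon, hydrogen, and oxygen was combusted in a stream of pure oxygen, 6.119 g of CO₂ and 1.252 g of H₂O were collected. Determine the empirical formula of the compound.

mol C = 6.119 g CO₂ ÷ 44.009 g/mol = 0.13904 mol
mol H = 2 × 1.252 g H₂O ÷ 18.015 g/mol = 0.13900 mol
mass O = 3.399 − (1.6700 + 0.14011) = 1.5889 g → mol O = 1.5889 ÷ 15.999 = 0.099312 mol
Divide by the smallest (0.099312 mol): C 1.400, H 1.400, O 1.000
Multiplying each by 5 gives whole numbers: C 7.00, H 7.00, O 5.00

C7H7O5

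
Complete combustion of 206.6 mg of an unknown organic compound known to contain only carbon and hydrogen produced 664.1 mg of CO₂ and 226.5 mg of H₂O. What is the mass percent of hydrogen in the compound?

12.27%

mol C = 0.6641 g CO₂ ÷ 44.009 g/mol = 0.015090 mol
mol H = 2 × 0.2265 g H₂O ÷ 18.015 g/mol = 0.025146 mol
mass % H = 0.025347 g ÷ 0.2066 g × 100%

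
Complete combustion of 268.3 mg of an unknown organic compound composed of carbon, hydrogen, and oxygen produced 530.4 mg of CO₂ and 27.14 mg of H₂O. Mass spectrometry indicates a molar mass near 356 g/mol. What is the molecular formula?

mol C = 0.5304 g CO₂ ÷ 44.009 g/mol = 0.012052 mol
mol H = 2 × 0.02714 g H₂O ÷ 18.015 g/mol = 0.0030130 mol
mass O = 0.2683 − (0.14476 + 0.0030371) = 0.12051 g → mol O = 0.12051 ÷ 15.999 = 0.0075321 mol
Divide by the smallest (0.0030130 mol): C 4.000, H 1.000, O 2.500
Multiplying each by 2 gives whole numbers: C 8.00, H 2.00, O 5.00
Empirical formula: C8H2O5
Empirical-formula mass = 178.10 g/mol; 356 ÷ 178.10 ≈ 2, so the molecular formula is C16H4O10.

C16H4O10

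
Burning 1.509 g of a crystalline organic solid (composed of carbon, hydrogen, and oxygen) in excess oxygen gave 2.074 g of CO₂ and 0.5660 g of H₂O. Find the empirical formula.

mol C = 2.074 g CO₂ ÷ 44.009 g/mol = 0.047127 mol
mol H = 2 × 0.5660 g H₂O ÷ 18.015 g/mol = 0.062837 mol
mass O = 1.509 − (0.56604 + 0.063339) = 0.87962 g → mol O = 0.87962 ÷ 15.999 = 0.054980 mol
Divide by the smallest (0.047127 mol): C 1.000, H 1.333, O 1.167
Multiplying each by 6 gives whole numbers: C 6.00, H 8.00, O 7.00

C6H8O7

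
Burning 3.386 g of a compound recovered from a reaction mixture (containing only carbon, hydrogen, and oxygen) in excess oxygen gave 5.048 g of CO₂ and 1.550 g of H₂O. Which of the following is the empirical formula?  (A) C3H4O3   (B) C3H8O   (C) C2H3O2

(C) C2H3O2

mol C = 5.048 g CO₂ ÷ 44.009 g/mol = 0.11470 mol
mol H = 2 × 1.550 g H₂O ÷ 18.015 g/mol = 0.17208 mol
mass O = 3.386 − (1.3777 + 0.17346) = 1.8348 g → mol O = 1.8348 ÷ 15.999 = 0.11468 mol
Divide by the smallest (0.11468 mol): C 1.000, H 1.500, O 1.000
Multiplying each by 2 gives whole numbers: C 2.00, H 3.00, O 2.00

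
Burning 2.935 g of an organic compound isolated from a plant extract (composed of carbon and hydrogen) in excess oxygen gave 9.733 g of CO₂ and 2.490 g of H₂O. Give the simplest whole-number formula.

mol C = 9.733 g CO₂ ÷ 44.009 g/mol = 0.22116 mol
mol H = 2 × 2.490 g H₂O ÷ 18.015 g/mol = 0.27644 mol
Divide by the smallest (0.22116 mol): C 1.000, H 1.250
Multiplying each by 4 gives whole numbers: C 4.00, H 5.00

C4H5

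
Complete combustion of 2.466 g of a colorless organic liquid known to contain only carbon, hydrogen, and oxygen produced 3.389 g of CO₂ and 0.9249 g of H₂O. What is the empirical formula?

mol C = 3.389 g CO₂ ÷ 44.009 g/mol = 0.077007 mol
mol H = 2 × 0.9249 g H₂O ÷ 18.015 g/mol = 0.10268 mol
mass O = 2.466 − (0.92493 + 0.10350) = 1.4376 g → mol O = 1.4376 ÷ 15.999 = 0.089854 mol
Divide by the smallest (0.077007 mol): C 1.000, H 1.333, O 1.167
Multiplying each by 6 gives whole numbers: C 6.00, H 8.00, O 7.00

C6H8O7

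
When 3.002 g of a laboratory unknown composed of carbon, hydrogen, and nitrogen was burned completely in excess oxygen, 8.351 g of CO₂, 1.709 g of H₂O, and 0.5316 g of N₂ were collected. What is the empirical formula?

mol C = 8.351 g CO₂ ÷ 44.009 g/mol = 0.18976 mol
mol H = 2 × 1.709 g H₂O ÷ 18.015 g/mol = 0.18973 mol
mol N = 2 × 0.5316 g N₂ ÷ 28.014 g/mol = 0.037952 mol
Divide by the smallest (0.037952 mol): C 5.000, H 4.999, N 1.000

C5H5N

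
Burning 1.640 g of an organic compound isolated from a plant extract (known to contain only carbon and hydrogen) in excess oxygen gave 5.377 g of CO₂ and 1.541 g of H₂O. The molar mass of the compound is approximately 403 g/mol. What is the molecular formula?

C30H42

mol C = 5.377 g CO₂ ÷ 44.009 g/mol = 0.12218 mol
mol H = 2 × 1.541 g H₂O ÷ 18.015 g/mol = 0.17108 mol
Divide by the smallest (0.12218 mol): C 1.000, H 1.400
Multiplying each by 5 gives whole numbers: C 5.00, H 7.00
Empirical formula: C5H7
Empirical-formula mass = 67.11 g/mol; 403 ÷ 67.11 ≈ 6, so the molecular formula is C30H42.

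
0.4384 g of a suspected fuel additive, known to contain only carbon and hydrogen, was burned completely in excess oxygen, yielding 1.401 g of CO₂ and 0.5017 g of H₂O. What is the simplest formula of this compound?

mol C = 1.401 g CO₂ ÷ 44.009 g/mol = 0.031834 mol
mol H = 2 × 0.5017 g H₂O ÷ 18.015 g/mol = 0.055698 mol
Divide by the smallest (0.031834 mol): C 1.000, H 1.750
Multiplying each by 4 gives whole numbers: C 4.00, H 7.00

C4H7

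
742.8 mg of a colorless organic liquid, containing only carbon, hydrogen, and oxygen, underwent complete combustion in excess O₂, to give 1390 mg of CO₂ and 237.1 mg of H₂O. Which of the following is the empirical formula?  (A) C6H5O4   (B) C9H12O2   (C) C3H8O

(A) C6H5O4

mol C = 1.390 g CO₂ ÷ 44.009 g/mol = 0.031584 mol
mol H = 2 × 0.2371 g H₂O ÷ 18.015 g/mol = 0.026323 mol
mass O = 0.7428 − (0.37936 + 0.026533) = 0.33691 g → mol O = 0.33691 ÷ 15.999 = 0.021058 mol
Divide by the smallest (0.021058 mol): C 1.500, H 1.250, O 1.000
Multiplying each by 4 gives whole numbers: C 6.00, H 5.00, O 4.00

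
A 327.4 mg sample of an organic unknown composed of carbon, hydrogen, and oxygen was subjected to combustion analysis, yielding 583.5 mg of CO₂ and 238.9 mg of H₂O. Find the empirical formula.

mol C = 0.5835 g CO₂ ÷ 44.009 g/mol = 0.013259 mol
mol H = 2 × 0.2389 g H₂O ÷ 18.015 g/mol = 0.026522 mol
mass O = 0.3274 − (0.15925 + 0.026735) = 0.14142 g → mol O = 0.14142 ÷ 15.999 = 0.0088390 mol
Divide by the smallest (0.0088390 mol): C 1.500, H 3.001, O 1.000
Multiplying each by 2 gives whole numbers: C 3.00, H 6.00, O 2.00

C3H6O2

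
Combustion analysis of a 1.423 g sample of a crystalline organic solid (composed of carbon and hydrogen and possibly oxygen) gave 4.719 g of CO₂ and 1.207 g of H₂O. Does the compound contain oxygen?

mol C = 4.719 g CO₂ ÷ 44.009 g/mol = 0.10723 mol
mol H = 2 × 1.207 g H₂O ÷ 18.015 g/mol = 0.13400 mol
C and H together account for 1.4230 g — essentially the entire 1.423 g sample — so the compound contains no oxygen.

no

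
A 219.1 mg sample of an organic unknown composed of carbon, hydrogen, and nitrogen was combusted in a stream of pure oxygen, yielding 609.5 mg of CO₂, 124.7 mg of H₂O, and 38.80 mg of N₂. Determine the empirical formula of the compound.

C5H5N

mol C = 0.6095 g CO₂ ÷ 44.009 g/mol = 0.013849 mol
mol H = 2 × 0.1247 g H₂O ÷ 18.015 g/mol = 0.013844 mol
mol N = 2 × 0.03880 g N₂ ÷ 28.014 g/mol = 0.0027700 mol
Divide by the smallest (0.0027700 mol): C 5.000, H 4.998, N 1.000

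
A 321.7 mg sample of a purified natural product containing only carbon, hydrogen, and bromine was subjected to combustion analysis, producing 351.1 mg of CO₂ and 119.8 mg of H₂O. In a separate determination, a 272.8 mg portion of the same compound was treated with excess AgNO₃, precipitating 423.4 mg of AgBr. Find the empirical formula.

C3H5Br

mol C = 0.3511 g CO₂ ÷ 44.009 g/mol = 0.0079779 mol
mol H = 2 × 0.1198 g H₂O ÷ 18.015 g/mol = 0.013300 mol
From the AgBr data: mol Br per gram of compound = (0.4234 ÷ 187.772) ÷ 0.2728 = 0.0082656 mol/g, so in the 0.3217 g combustion sample mol Br = 0.0026591 mol
Divide by the smallest (0.0026591 mol): C 3.000, H 5.002, Br 1.000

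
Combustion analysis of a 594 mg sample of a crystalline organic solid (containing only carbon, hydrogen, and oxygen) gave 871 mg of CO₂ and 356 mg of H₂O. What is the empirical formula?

mol C = 0.871 g CO₂ ÷ 44.009 g/mol = 0.01979 mol
mol H = 2 × 0.356 g H₂O ÷ 18.015 g/mol = 0.03952 mol
mass O = 0.594 − (0.2377 + 0.03984) = 0.3164 g → mol O = 0.3164 ÷ 15.999 = 0.01978 mol
Divide by the smallest (0.01978 mol): C 1.001, H 1.998, O 1.000

CH2O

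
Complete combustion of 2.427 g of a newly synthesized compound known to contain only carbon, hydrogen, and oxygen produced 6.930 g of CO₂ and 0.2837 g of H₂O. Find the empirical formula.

mol C = 6.930 g CO₂ ÷ 44.009 g/mol = 0.15747 mol
mol H = 2 × 0.2837 g H₂O ÷ 18.015 g/mol = 0.031496 mol
mass O = 2.427 − (1.8913 + 0.031748) = 0.50391 g → mol O = 0.50391 ÷ 15.999 = 0.031496 mol
Divide by the smallest (0.031496 mol): C 5.000, H 1.000, O 1.000

C5HO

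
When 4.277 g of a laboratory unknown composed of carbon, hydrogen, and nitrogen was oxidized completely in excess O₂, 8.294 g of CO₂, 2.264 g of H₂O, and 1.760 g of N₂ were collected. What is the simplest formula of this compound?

C3H4N2

mol C = 8.294 g CO₂ ÷ 44.009 g/mol = 0.18846 mol
mol H = 2 × 2.264 g H₂O ÷ 18.015 g/mol = 0.25135 mol
mol N = 2 × 1.760 g N₂ ÷ 28.014 g/mol = 0.12565 mol
Divide by the smallest (0.12565 mol): C 1.500, H 2.000, N 1.000
Multiplying each by 2 gives whole numbers: C 3.00, H 4.00, N 2.00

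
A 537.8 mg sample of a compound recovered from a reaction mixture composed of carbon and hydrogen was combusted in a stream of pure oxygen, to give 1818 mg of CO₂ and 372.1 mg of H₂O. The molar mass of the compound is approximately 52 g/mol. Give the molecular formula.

C4H4

mol C = 1.818 g CO₂ ÷ 44.009 g/mol = 0.041310 mol
mol H = 2 × 0.3721 g H₂O ÷ 18.015 g/mol = 0.041310 mol
Divide by the smallest (0.041310 mol): C 1.000, H 1.000
Empirical formula: CH
Empirical-formula mass = 13.02 g/mol; 52 ÷ 13.02 ≈ 4, so the molecular formula is C4H4.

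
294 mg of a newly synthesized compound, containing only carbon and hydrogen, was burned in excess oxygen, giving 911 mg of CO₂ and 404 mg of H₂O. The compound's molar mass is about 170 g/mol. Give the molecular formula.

C12H26

mol C = 0.911 g CO₂ ÷ 44.009 g/mol = 0.02070 mol
mol H = 2 × 0.404 g H₂O ÷ 18.015 g/mol = 0.04485 mol
Divide by the smallest (0.02070 mol): C 1.000, H 2.167
Multiplying each by 6 gives whole numbers: C 6.00, H 13.00
Empirical formula: C6H13
Empirical-formula mass = 85.17 g/mol; 170 ÷ 85.17 ≈ 2, so the molecular formula is C12H26.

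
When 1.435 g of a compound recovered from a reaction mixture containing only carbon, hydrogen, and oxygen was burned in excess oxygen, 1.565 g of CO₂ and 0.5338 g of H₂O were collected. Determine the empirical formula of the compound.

C3H5O5

mol C = 1.565 g CO₂ ÷ 44.009 g/mol = 0.035561 mol
mol H = 2 × 0.5338 g H₂O ÷ 18.015 g/mol = 0.059262 mol
mass O = 1.435 − (0.42712 + 0.059736) = 0.94814 g → mol O = 0.94814 ÷ 15.999 = 0.059263 mol
Divide by the smallest (0.035561 mol): C 1.000, H 1.666, O 1.667
Multiplying each by 3 gives whole numbers: C 3.00, H 5.00, O 5.00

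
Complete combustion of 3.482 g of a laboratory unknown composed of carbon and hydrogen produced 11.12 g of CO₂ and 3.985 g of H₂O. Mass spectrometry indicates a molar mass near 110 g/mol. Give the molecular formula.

mol C = 11.12 g CO₂ ÷ 44.009 g/mol = 0.25268 mol
mol H = 2 × 3.985 g H₂O ÷ 18.015 g/mol = 0.44241 mol
Divide by the smallest (0.25268 mol): C 1.000, H 1.751
Multiplying each by 4 gives whole numbers: C 4.00, H 7.00
Empirical formula: C4H7
Empirical-formula mass = 55.10 g/mol; 110 ÷ 55.10 ≈ 2, so the molecular formula is C8H14.

C8H14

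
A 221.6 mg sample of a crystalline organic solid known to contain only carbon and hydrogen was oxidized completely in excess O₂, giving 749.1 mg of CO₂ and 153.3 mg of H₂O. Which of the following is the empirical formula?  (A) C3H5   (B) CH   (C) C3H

(B) CH

mol C = 0.7491 g CO₂ ÷ 44.009 g/mol = 0.017022 mol
mol H = 2 × 0.1533 g H₂O ÷ 18.015 g/mol = 0.017019 mol
Divide by the smallest (0.017019 mol): C 1.000, H 1.000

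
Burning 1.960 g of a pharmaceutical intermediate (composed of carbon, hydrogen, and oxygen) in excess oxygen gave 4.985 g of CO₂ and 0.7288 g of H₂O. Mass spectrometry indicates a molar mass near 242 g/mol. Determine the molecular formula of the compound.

mol C = 4.985 g CO₂ ÷ 44.009 g/mol = 0.11327 mol
mol H = 2 × 0.7288 g H₂O ÷ 18.015 g/mol = 0.080910 mol
mass O = 1.960 − (1.3605 + 0.081558) = 0.51793 g → mol O = 0.51793 ÷ 15.999 = 0.032373 mol
Divide by the smallest (0.032373 mol): C 3.499, H 2.499, O 1.000
Multiplying each by 2 gives whole numbers: C 7.00, H 5.00, O 2.00
Empirical formula: C7H5O2
Empirical-formula mass = 121.11 g/mol; 242 ÷ 121.11 ≈ 2, so the molecular formula is C14H10O4.

C14H10O4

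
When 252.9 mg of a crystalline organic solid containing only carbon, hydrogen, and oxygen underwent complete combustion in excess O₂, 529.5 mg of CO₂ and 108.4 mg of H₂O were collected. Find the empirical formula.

mol C = 0.5295 g CO₂ ÷ 44.009 g/mol = 0.012032 mol
mol H = 2 × 0.1084 g H₂O ÷ 18.015 g/mol = 0.012034 mol
mass O = 0.2529 − (0.14451 + 0.012131) = 0.096257 g → mol O = 0.096257 ÷ 15.999 = 0.0060165 mol
Divide by the smallest (0.0060165 mol): C 2.000, H 2.000, O 1.000

C2H2O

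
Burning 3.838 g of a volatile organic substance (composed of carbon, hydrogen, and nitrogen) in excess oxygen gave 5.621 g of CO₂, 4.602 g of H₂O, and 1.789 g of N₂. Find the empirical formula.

CH4N

mol C = 5.621 g CO₂ ÷ 44.009 g/mol = 0.12772 mol
mol H = 2 × 4.602 g H₂O ÷ 18.015 g/mol = 0.51091 mol
mol N = 2 × 1.789 g N₂ ÷ 28.014 g/mol = 0.12772 mol
Divide by the smallest (0.12772 mol): C 1.000, H 4.000, N 1.000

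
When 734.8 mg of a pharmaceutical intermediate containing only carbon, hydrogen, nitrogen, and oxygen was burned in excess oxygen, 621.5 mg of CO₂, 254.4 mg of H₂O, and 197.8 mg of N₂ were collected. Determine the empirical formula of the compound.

mol C = 0.6215 g CO₂ ÷ 44.009 g/mol = 0.014122 mol
mol H = 2 × 0.2544 g H₂O ÷ 18.015 g/mol = 0.028243 mol
mol N = 2 × 0.1978 g N₂ ÷ 28.014 g/mol = 0.014122 mol
mass O = 0.7348 − (0.16962 + 0.028469 + 0.19780) = 0.33891 g → mol O = 0.33891 ÷ 15.999 = 0.021183 mol
Divide by the smallest (0.014122 mol): C 1.000, H 2.000, N 1.000, O 1.500
Multiplying each by 2 gives whole numbers: C 2.00, H 4.00, N 2.00, O 3.00

C2H4N2O3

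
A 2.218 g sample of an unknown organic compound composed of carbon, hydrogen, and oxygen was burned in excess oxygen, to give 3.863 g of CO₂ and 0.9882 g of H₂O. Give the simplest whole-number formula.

C4H5O3

mol C = 3.863 g CO₂ ÷ 44.009 g/mol = 0.087778 mol
mol H = 2 × 0.9882 g H₂O ÷ 18.015 g/mol = 0.10971 mol
mass O = 2.218 − (1.0543 + 0.11059) = 1.0531 g → mol O = 1.0531 ÷ 15.999 = 0.065824 mol
Divide by the smallest (0.065824 mol): C 1.334, H 1.667, O 1.000
Multiplying each by 3 gives whole numbers: C 4.00, H 5.00, O 3.00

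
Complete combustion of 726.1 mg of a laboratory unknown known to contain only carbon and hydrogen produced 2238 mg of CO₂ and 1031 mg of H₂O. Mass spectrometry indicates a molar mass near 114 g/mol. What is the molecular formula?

mol C = 2.238 g CO₂ ÷ 44.009 g/mol = 0.050853 mol
mol H = 2 × 1.031 g H₂O ÷ 18.015 g/mol = 0.11446 mol
Divide by the smallest (0.050853 mol): C 1.000, H 2.251
Multiplying each by 4 gives whole numbers: C 4.00, H 9.00
Empirical formula: C4H9
Empirical-formula mass = 57.12 g/mol; 114 ÷ 57.12 ≈ 2, so the molecular formula is C8H18.

C8H18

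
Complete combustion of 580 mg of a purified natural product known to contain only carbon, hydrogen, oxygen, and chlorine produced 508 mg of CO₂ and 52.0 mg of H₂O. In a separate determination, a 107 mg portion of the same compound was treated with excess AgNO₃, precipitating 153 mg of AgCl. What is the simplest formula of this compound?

mol C = 0.508 g CO₂ ÷ 44.009 g/mol = 0.01154 mol
mol H = 2 × 0.0520 g H₂O ÷ 18.015 g/mol = 0.005773 mol
From the AgCl data: mol Cl per gram of compound = (0.153 ÷ 143.318) ÷ 0.107 = 0.009977 mol/g, so in the 0.580 g combustion sample mol Cl = 0.005787 mol
mass O = 0.580 − (0.1386 + 0.005819 + 0.2051) = 0.2304 g → mol O = 0.2304 ÷ 15.999 = 0.01440 mol
Divide by the smallest (0.005773 mol): C 2.000, H 1.000, Cl 1.002, O 2.495
Multiplying each by 2 gives whole numbers: C 4.00, H 2.00, Cl 2.00, O 4.99

C4H2Cl2O5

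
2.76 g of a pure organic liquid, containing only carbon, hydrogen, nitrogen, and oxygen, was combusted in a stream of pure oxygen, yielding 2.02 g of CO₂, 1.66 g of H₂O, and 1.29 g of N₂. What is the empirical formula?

CH4N2O

mol C = 2.02 g CO₂ ÷ 44.009 g/mol = 0.04590 mol
mol H = 2 × 1.66 g H₂O ÷ 18.015 g/mol = 0.1843 mol
mol N = 2 × 1.29 g N₂ ÷ 28.014 g/mol = 0.09210 mol
mass O = 2.76 − (0.5513 + 0.1858 + 1.290) = 0.7329 g → mol O = 0.7329 ÷ 15.999 = 0.04581 mol
Divide by the smallest (0.04581 mol): C 1.002, H 4.023, N 2.010, O 1.000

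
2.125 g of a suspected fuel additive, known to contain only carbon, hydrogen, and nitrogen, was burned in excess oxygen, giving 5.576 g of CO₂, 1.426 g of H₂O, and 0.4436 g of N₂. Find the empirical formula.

mol C = 5.576 g CO₂ ÷ 44.009 g/mol = 0.12670 mol
mol H = 2 × 1.426 g H₂O ÷ 18.015 g/mol = 0.15831 mol
mol N = 2 × 0.4436 g N₂ ÷ 28.014 g/mol = 0.031670 mol
Divide by the smallest (0.031670 mol): C 4.001, H 4.999, N 1.000

C4H5N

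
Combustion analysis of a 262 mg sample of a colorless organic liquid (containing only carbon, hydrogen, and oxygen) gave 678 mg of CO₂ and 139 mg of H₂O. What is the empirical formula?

mol C = 0.678 g CO₂ ÷ 44.009 g/mol = 0.01541 mol
mol H = 2 × 0.139 g H₂O ÷ 18.015 g/mol = 0.01543 mol
mass O = 0.262 − (0.1850 + 0.01556) = 0.06140 g → mol O = 0.06140 ÷ 15.999 = 0.003838 mol
Divide by the smallest (0.003838 mol): C 4.014, H 4.021, O 1.000

C4H4O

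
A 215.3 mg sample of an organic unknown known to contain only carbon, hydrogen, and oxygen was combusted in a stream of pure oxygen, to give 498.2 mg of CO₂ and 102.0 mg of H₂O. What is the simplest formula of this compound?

C8H8O3

mol C = 0.4982 g CO₂ ÷ 44.009 g/mol = 0.011320 mol
mol H = 2 × 0.1020 g H₂O ÷ 18.015 g/mol = 0.011324 mol
mass O = 0.2153 − (0.13597 + 0.011414) = 0.067916 g → mol O = 0.067916 ÷ 15.999 = 0.0042450 mol
Divide by the smallest (0.0042450 mol): C 2.667, H 2.668, O 1.000
Multiplying each by 3 gives whole numbers: C 8.00, H 8.00, O 3.00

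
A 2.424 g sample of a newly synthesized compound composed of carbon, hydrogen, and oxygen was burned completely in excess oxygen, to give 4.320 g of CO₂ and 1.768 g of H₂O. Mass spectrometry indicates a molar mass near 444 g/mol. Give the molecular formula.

C18H36O12

mol C = 4.320 g CO₂ ÷ 44.009 g/mol = 0.098162 mol
mol H = 2 × 1.768 g H₂O ÷ 18.015 g/mol = 0.19628 mol
mass O = 2.424 − (1.1790 + 0.19785) = 1.0471 g → mol O = 1.0471 ÷ 15.999 = 0.065450 mol
Divide by the smallest (0.065450 mol): C 1.500, H 2.999, O 1.000
Multiplying each by 2 gives whole numbers: C 3.00, H 6.00, O 2.00
Empirical formula: C3H6O2
Empirical-formula mass = 74.08 g/mol; 444 ÷ 74.08 ≈ 6, so the molecular formula is C18H36O12.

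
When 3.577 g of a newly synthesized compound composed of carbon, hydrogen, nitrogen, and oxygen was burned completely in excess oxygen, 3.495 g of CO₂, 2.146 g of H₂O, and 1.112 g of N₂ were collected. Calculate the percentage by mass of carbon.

26.67%

mol C = 3.495 g CO₂ ÷ 44.009 g/mol = 0.079416 mol
mol H = 2 × 2.146 g H₂O ÷ 18.015 g/mol = 0.23825 mol
mol N = 2 × 1.112 g N₂ ÷ 28.014 g/mol = 0.079389 mol
mass O = 3.577 − (0.95386 + 0.24015 + 1.1120) = 1.2710 g → mol O = 1.2710 ÷ 15.999 = 0.079442 mol
mass % C = 0.95386 g ÷ 3.577 g × 100%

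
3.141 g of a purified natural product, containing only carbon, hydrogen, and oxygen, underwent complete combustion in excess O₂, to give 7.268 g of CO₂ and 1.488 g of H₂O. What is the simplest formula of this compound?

C8H8O3

mol C = 7.268 g CO₂ ÷ 44.009 g/mol = 0.16515 mol
mol H = 2 × 1.488 g H₂O ÷ 18.015 g/mol = 0.16520 mol
mass O = 3.141 − (1.9836 + 0.16652) = 0.99089 g → mol O = 0.99089 ÷ 15.999 = 0.061934 mol
Divide by the smallest (0.061934 mol): C 2.666, H 2.667, O 1.000
Multiplying each by 3 gives whole numbers: C 8.00, H 8.00, O 3.00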